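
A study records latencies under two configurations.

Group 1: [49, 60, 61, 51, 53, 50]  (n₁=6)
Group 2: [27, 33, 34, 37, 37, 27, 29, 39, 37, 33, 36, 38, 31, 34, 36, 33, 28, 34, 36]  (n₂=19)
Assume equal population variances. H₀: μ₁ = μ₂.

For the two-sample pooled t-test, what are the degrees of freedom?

degrees of freedom = 23

df = n₁ + n₂ − 2 = 6 + 19 − 2 = 23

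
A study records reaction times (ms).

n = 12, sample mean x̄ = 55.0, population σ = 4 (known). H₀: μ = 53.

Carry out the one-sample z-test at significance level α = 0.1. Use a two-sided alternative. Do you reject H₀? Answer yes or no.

reject H₀: yes

SE = σ/√n = 4/√12 = 1.1547
z = (x̄−μ₀)/SE = (55.0−53)/1.1547 = 1.7321
p-value (two-sided) = 0.08326
At α=0.1: p < α → reject H₀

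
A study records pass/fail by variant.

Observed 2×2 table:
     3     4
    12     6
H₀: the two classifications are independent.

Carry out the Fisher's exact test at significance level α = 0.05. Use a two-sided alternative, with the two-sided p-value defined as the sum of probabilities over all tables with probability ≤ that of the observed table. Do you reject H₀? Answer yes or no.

reject H₀: no

Margins: r₁=7, r₂=18, c₁=15, c₂=10, n=25
p_obs = C(7,3)·C(18,12)/C(25,15); sum pmf over tables with pmf ≤ p_obs
p-value (two-sided) = 0.37813
At α=0.05: p ≥ α → fail to reject H₀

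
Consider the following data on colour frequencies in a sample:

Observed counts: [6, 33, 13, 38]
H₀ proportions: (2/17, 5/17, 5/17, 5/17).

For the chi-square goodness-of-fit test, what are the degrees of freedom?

degrees of freedom = 3

df = k − 1 = 4 − 1 = 3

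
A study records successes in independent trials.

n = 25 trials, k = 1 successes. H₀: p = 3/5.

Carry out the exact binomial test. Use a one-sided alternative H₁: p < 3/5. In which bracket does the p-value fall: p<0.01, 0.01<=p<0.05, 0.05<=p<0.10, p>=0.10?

p-value bracket: p<0.01

Exact binomial: n=25, k=1, p₀=3/5=0.6000
P(X≤1) from Σ C(n,i)·p₀^i·(1−p₀)^(n−i)
p-value (one-sided, H₁ less) = 0.00000
→ bracket: p<0.01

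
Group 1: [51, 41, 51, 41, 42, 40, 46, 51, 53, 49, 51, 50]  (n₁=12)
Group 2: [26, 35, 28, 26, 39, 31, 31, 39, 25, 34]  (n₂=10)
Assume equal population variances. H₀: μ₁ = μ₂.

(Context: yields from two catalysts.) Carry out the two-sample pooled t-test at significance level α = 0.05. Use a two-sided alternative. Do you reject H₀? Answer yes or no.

reject H₀: yes

x̄₁=47.167, s₁=4.859, n₁=12
x̄₂=31.400, s₂=5.232, n₂=10
s_p² = [11·4.859² + 9·5.232²]/20 = 25.3033
SE = √(s_p²·(1/12+1/10)) = 2.1538
t = (47.167−31.400)/2.1538 = 7.3203
df = 20
p-value (two-sided) = 0.00000
At α=0.05: p < α → reject H₀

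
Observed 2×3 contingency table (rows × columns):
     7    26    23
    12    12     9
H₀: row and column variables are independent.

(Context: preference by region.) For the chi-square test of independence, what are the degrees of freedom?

df = (r−1)(c−1) = (2−1)·(3−1) = 2

degrees of freedom = 2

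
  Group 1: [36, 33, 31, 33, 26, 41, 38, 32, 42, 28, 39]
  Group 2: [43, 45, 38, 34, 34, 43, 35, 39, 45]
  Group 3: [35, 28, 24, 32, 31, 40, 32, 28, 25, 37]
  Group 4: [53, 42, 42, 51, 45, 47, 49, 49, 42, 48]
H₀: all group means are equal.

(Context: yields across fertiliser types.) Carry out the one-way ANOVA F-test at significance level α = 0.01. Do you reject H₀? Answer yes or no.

reject H₀: yes

Group means [34.45, 39.56, 31.20, 46.80], grand mean 37.875
SSB = Σnᵢ(x̄ᵢ−x̄)² = 1396.226; SSW = ΣΣ(x−x̄ᵢ)² = 816.149
MSB = 1396.226/3 = 465.4085; MSW = 816.149/36 = 22.6708
F = MSB/MSW = 20.5290
df = (3, 36)
p-value (upper-tail) = 0.00000
At α=0.01: p < α → reject H₀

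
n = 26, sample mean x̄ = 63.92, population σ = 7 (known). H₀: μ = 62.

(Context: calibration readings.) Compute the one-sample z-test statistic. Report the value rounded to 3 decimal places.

test statistic = 1.399

SE = σ/√n = 7/√26 = 1.3728
z = (x̄−μ₀)/SE = (63.92−62)/1.3728 = 1.3986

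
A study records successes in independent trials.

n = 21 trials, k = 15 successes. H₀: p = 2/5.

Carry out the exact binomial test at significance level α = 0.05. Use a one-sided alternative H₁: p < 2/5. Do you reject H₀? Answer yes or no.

reject H₀: no

Exact binomial: n=21, k=15, p₀=2/5=0.4000
P(X≤15) from Σ C(n,i)·p₀^i·(1−p₀)^(n−i)
p-value (one-sided, H₁ less) = 0.99917
At α=0.05: p ≥ α → fail to reject H₀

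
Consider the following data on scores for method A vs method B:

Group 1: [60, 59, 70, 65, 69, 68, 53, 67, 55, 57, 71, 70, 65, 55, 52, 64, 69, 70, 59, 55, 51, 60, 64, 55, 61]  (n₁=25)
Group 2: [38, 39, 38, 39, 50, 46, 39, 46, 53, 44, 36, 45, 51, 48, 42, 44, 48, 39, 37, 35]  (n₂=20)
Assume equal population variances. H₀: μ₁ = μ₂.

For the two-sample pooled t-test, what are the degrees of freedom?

df = n₁ + n₂ − 2 = 25 + 20 − 2 = 43

degrees of freedom = 43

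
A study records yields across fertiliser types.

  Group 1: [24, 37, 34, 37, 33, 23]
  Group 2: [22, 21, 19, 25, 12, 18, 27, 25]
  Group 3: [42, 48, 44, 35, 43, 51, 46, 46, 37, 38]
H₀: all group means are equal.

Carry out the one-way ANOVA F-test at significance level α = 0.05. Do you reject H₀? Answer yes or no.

reject H₀: yes

Group means [31.33, 21.12, 43.00], grand mean 32.792
SSB = Σnᵢ(x̄ᵢ−x̄)² = 2143.750; SSW = ΣΣ(x−x̄ᵢ)² = 594.208
MSB = 2143.750/2 = 1071.8750; MSW = 594.208/21 = 28.2956
F = MSB/MSW = 37.8813
df = (2, 21)
p-value (upper-tail) = 0.00000
At α=0.05: p < α → reject H₀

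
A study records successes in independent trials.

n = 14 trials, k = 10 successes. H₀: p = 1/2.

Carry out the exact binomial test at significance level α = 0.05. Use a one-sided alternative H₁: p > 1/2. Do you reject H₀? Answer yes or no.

Exact binomial: n=14, k=10, p₀=1/2=0.5000
P(X≥10) from Σ C(n,i)·p₀^i·(1−p₀)^(n−i)
p-value (one-sided, H₁ greater) = 0.08978
At α=0.05: p ≥ α → fail to reject H₀

reject H₀: no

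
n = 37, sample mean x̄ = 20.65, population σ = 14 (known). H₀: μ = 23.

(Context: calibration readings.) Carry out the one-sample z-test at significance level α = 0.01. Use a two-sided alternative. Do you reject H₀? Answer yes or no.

SE = σ/√n = 14/√37 = 2.3016
z = (x̄−μ₀)/SE = (20.65−23)/2.3016 = -1.0210
p-value (two-sided) = 0.30724
At α=0.01: p ≥ α → fail to reject H₀

reject H₀: no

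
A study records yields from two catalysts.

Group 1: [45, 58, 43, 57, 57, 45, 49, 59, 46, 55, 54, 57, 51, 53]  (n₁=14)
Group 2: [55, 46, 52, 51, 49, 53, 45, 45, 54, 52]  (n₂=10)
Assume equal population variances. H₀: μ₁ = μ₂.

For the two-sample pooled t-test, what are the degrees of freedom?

degrees of freedom = 22

df = n₁ + n₂ − 2 = 14 + 10 − 2 = 22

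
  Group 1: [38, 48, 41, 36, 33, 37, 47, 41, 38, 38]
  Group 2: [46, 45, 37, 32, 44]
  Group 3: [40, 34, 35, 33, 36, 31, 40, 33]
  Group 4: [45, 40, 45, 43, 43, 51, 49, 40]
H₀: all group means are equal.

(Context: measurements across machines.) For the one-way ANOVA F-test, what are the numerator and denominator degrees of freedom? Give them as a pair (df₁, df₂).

k = 4 groups, N = 31 total
df = (k−1, N−k) = (4−1, 31−4) = (3, 27)

degrees of freedom = [3, 27]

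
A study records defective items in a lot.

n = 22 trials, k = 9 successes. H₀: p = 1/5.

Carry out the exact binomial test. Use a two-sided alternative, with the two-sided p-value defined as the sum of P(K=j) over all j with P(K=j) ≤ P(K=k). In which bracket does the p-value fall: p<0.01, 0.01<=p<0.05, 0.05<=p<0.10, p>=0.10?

Exact binomial: n=22, k=9, p₀=1/5=0.2000
P(X=j) = C(n,j)·p₀^j·(1−p₀)^(n−j); p = Σ P(X=j) over j with P(X=j) ≤ P(X=9)
p-value (two-sided) = 0.02752
→ bracket: 0.01<=p<0.05

p-value bracket: 0.01<=p<0.05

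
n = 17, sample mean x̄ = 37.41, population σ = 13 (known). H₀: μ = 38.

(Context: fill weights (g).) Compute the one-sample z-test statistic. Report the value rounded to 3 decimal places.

SE = σ/√n = 13/√17 = 3.1530
z = (x̄−μ₀)/SE = (37.41−38)/3.1530 = -0.1871

test statistic = -0.187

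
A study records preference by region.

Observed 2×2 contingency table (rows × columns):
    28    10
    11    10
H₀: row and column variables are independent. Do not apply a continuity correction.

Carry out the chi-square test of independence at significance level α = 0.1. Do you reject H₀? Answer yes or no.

Row totals [38, 21], col totals [39, 20], n=59
χ² = (28−25.12)²/25.12 + (10−12.88)²/12.88 + (11−13.88)²/13.88 + (10−7.12)²/7.12 = 2.7394
df = 1
p-value (upper-tail) = 0.09790
At α=0.1: p < α → reject H₀

reject H₀: yes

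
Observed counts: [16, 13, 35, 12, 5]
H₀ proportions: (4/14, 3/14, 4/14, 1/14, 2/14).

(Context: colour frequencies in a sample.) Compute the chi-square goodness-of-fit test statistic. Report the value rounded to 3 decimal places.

n = 81; E_i = n·p_i = [23.14, 17.36, 23.14, 5.79, 11.57]
χ² = (16−23.14)²/23.14 + (13−17.36)²/17.36 + (35−23.14)²/23.14 + (12−5.79)²/5.79 + (5−11.57)²/11.57 = 19.7798
df = 4

test statistic = 19.780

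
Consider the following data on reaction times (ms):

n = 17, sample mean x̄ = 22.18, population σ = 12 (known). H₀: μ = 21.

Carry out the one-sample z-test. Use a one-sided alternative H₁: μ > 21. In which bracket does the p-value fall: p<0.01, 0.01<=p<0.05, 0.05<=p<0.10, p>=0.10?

p-value bracket: p>=0.10

SE = σ/√n = 12/√17 = 2.9104
z = (x̄−μ₀)/SE = (22.18−21)/2.9104 = 0.4054
p-value (one-sided, H₁ greater) = 0.34258
→ bracket: p>=0.10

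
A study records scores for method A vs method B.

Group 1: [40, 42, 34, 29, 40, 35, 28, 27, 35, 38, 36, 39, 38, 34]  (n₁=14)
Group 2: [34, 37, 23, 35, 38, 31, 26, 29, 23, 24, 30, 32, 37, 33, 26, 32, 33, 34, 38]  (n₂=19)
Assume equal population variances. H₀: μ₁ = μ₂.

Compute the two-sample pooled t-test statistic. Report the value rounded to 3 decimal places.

test statistic = 2.369

x̄₁=35.357, s₁=4.668, n₁=14
x̄₂=31.316, s₂=4.967, n₂=19
s_p² = [13·4.668² + 18·4.967²]/31 = 23.4619
SE = √(s_p²·(1/14+1/19)) = 1.7061
t = (35.357−31.316)/1.7061 = 2.3688
df = 31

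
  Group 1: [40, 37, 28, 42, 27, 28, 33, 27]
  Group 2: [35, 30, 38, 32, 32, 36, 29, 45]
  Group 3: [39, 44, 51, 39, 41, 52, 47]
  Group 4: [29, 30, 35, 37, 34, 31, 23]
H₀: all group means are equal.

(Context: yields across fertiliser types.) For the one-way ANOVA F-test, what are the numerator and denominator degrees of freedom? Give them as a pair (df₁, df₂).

degrees of freedom = [3, 26]

k = 4 groups, N = 30 total
df = (k−1, N−k) = (4−1, 30−4) = (3, 26)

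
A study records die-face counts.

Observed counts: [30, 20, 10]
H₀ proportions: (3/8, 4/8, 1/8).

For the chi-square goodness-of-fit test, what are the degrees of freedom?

df = k − 1 = 3 − 1 = 2

degrees of freedom = 2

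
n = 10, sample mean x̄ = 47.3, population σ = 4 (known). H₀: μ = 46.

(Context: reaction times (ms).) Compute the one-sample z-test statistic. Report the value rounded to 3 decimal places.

test statistic = 1.028

SE = σ/√n = 4/√10 = 1.2649
z = (x̄−μ₀)/SE = (47.3−46)/1.2649 = 1.0277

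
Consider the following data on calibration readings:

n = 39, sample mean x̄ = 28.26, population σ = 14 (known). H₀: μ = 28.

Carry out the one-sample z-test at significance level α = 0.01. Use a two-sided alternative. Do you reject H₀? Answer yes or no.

reject H₀: no

SE = σ/√n = 14/√39 = 2.2418
z = (x̄−μ₀)/SE = (28.26−28)/2.2418 = 0.1160
p-value (two-sided) = 0.90767
At α=0.01: p ≥ α → fail to reject H₀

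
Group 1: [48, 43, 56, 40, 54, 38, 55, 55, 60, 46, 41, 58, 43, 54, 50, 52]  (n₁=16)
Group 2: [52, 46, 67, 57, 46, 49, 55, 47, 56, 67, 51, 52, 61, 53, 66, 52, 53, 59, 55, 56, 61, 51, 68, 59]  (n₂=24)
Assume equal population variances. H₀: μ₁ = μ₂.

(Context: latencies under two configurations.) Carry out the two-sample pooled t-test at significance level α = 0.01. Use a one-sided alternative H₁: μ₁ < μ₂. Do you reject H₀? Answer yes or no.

reject H₀: yes

x̄₁=49.562, s₁=6.957, n₁=16
x̄₂=55.792, s₂=6.600, n₂=24
s_p² = [15·6.957² + 23·6.600²]/38 = 45.4709
SE = √(s_p²·(1/16+1/24)) = 2.1764
t = (49.562−55.792)/2.1764 = -2.8622
df = 38
p-value (one-sided, H₁ less) = 0.00340
At α=0.01: p < α → reject H₀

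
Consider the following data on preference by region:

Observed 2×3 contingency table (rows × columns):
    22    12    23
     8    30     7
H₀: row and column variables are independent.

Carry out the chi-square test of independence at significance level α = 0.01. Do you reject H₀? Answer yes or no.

reject H₀: yes

Row totals [57, 45], col totals [30, 42, 30], n=102
χ² = (22−16.76)²/16.76 + (12−23.47)²/23.47 + (23−16.76)²/16.76 + (8−13.24)²/13.24 + (30−18.53)²/18.53 + (7−13.24)²/13.24 = 21.6691
df = 2
p-value (upper-tail) = 0.00002
At α=0.01: p < α → reject H₀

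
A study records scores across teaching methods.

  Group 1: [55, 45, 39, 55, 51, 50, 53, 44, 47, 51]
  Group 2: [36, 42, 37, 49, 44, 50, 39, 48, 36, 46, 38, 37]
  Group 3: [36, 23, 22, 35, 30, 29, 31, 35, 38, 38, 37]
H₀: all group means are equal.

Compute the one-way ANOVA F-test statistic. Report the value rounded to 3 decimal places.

Group means [49.00, 41.83, 32.18], grand mean 40.788
SSB = Σnᵢ(x̄ᵢ−x̄)² = 1502.212; SSW = ΣΣ(x−x̄ᵢ)² = 883.303
MSB = 1502.212/2 = 751.1061; MSW = 883.303/30 = 29.4434
F = MSB/MSW = 25.5101
df = (2, 30)

test statistic = 25.510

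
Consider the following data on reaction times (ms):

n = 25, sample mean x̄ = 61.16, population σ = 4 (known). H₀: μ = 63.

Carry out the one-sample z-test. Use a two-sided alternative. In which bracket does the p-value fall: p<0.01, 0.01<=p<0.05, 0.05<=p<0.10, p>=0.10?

SE = σ/√n = 4/√25 = 0.8000
z = (x̄−μ₀)/SE = (61.16−63)/0.8000 = -2.3000
p-value (two-sided) = 0.02145
→ bracket: 0.01<=p<0.05

p-value bracket: 0.01<=p<0.05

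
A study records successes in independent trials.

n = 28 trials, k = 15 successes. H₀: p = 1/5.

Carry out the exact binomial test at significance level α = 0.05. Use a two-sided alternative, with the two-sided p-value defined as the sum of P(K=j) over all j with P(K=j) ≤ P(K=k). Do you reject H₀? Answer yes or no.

Exact binomial: n=28, k=15, p₀=1/5=0.2000
P(X=j) = C(n,j)·p₀^j·(1−p₀)^(n−j); p = Σ P(X=j) over j with P(X=j) ≤ P(X=15)
p-value (two-sided) = 0.00008
At α=0.05: p < α → reject H₀

reject H₀: yes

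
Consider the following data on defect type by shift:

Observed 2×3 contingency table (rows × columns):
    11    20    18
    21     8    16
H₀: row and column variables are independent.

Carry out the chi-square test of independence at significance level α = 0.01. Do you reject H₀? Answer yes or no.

reject H₀: no

Row totals [49, 45], col totals [32, 28, 34], n=94
χ² = (11−16.68)²/16.68 + (20−14.60)²/14.60 + (18−17.72)²/17.72 + (21−15.32)²/15.32 + (8−13.40)²/13.40 + (16−16.28)²/16.28 = 8.2302
df = 2
p-value (upper-tail) = 0.01632
At α=0.01: p ≥ α → fail to reject H₀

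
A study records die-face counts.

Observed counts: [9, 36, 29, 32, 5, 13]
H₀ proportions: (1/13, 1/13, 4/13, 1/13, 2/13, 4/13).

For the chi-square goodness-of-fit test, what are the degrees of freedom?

degrees of freedom = 5

df = k − 1 = 6 − 1 = 5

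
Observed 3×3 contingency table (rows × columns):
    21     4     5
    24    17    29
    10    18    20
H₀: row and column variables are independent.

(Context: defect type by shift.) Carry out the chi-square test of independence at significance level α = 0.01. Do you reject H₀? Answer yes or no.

Row totals [30, 70, 48], col totals [55, 39, 54], n=148
χ² = (21−11.15)²/11.15 + (4−7.91)²/7.91 + (5−10.95)²/10.95 + (24−26.01)²/26.01 + (17−18.45)²/18.45 + (29−25.54)²/25.54 + (10−17.84)²/17.84 + (18−12.65)²/12.65 + (20−17.51)²/17.51 = 20.6630
df = 4
p-value (upper-tail) = 0.00037
At α=0.01: p < α → reject H₀

reject H₀: yes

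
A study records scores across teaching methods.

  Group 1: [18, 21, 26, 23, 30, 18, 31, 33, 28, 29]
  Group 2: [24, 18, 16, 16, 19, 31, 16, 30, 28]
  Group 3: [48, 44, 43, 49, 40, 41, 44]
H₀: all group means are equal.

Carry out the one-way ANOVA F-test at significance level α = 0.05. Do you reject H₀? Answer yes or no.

Group means [25.70, 22.00, 44.14], grand mean 29.385
SSB = Σnᵢ(x̄ᵢ−x̄)² = 2151.197; SSW = ΣΣ(x−x̄ᵢ)² = 648.957
MSB = 2151.197/2 = 1075.5984; MSW = 648.957/23 = 28.2155
F = MSB/MSW = 38.1208
df = (2, 23)
p-value (upper-tail) = 0.00000
At α=0.05: p < α → reject H₀

reject H₀: yes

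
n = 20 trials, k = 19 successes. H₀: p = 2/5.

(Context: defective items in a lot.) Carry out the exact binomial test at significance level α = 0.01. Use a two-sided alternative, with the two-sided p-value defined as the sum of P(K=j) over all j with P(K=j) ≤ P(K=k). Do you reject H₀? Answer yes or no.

reject H₀: yes

Exact binomial: n=20, k=19, p₀=2/5=0.4000
P(X=j) = C(n,j)·p₀^j·(1−p₀)^(n−j); p = Σ P(X=j) over j with P(X=j) ≤ P(X=19)
p-value (two-sided) = 0.00000
At α=0.01: p < α → reject H₀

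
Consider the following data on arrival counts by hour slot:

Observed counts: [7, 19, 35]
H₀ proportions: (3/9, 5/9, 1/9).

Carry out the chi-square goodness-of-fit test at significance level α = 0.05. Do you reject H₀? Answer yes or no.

n = 61; E_i = n·p_i = [20.33, 33.89, 6.78]
χ² = (7−20.33)²/20.33 + (19−33.89)²/33.89 + (35−6.78)²/6.78 = 132.8000
df = 2
p-value (upper-tail) = 0.00000
At α=0.05: p < α → reject H₀

reject H₀: yes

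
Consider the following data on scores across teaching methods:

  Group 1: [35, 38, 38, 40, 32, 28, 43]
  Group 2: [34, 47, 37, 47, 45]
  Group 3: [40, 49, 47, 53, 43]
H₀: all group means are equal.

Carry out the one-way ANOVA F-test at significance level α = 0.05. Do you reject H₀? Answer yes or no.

Group means [36.29, 42.00, 46.40], grand mean 40.941
SSB = Σnᵢ(x̄ᵢ−x̄)² = 306.313; SSW = ΣΣ(x−x̄ᵢ)² = 404.629
MSB = 306.313/2 = 153.1563; MSW = 404.629/14 = 28.9020
F = MSB/MSW = 5.2992
df = (2, 14)
p-value (upper-tail) = 0.01934
At α=0.05: p < α → reject H₀

reject H₀: yes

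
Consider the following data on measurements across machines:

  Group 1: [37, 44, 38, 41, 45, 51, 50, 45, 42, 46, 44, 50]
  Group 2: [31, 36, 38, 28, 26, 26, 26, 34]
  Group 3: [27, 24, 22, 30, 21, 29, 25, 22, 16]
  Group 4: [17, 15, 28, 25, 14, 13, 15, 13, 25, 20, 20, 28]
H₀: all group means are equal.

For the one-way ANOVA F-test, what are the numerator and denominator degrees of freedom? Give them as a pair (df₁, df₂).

degrees of freedom = [3, 37]

k = 4 groups, N = 41 total
df = (k−1, N−k) = (4−1, 41−4) = (3, 37)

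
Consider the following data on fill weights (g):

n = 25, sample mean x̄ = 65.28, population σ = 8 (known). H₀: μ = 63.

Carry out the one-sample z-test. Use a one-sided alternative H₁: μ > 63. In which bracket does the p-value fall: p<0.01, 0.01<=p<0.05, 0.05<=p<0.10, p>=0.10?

p-value bracket: 0.05<=p<0.10

SE = σ/√n = 8/√25 = 1.6000
z = (x̄−μ₀)/SE = (65.28−63)/1.6000 = 1.4250
p-value (one-sided, H₁ greater) = 0.07708
→ bracket: 0.05<=p<0.10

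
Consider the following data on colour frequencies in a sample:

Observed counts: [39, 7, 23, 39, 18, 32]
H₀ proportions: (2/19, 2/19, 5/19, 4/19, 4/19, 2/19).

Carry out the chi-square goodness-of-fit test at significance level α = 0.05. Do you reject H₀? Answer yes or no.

n = 158; E_i = n·p_i = [16.63, 16.63, 41.58, 33.26, 33.26, 16.63]
χ² = (39−16.63)²/16.63 + (7−16.63)²/16.63 + (23−41.58)²/41.58 + (39−33.26)²/33.26 + (18−33.26)²/33.26 + (32−16.63)²/16.63 = 66.1579
df = 5
p-value (upper-tail) = 0.00000
At α=0.05: p < α → reject H₀

reject H₀: yes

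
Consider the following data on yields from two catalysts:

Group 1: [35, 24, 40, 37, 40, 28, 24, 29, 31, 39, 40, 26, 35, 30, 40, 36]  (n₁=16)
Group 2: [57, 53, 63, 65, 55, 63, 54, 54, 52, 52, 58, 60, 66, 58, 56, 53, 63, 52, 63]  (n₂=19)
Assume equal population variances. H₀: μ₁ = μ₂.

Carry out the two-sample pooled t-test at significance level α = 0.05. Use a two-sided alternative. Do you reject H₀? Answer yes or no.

x̄₁=33.375, s₁=5.932, n₁=16
x̄₂=57.737, s₂=4.829, n₂=19
s_p² = [15·5.932² + 18·4.829²]/33 = 28.7101
SE = √(s_p²·(1/16+1/19)) = 1.8181
t = (33.375−57.737)/1.8181 = -13.3997
df = 33
p-value (two-sided) = 0.00000
At α=0.05: p < α → reject H₀

reject H₀: yes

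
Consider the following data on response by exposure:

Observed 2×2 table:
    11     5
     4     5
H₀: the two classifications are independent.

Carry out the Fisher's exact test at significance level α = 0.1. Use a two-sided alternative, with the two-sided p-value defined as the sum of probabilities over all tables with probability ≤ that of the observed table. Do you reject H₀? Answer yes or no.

reject H₀: no

Margins: r₁=16, r₂=9, c₁=15, c₂=10, n=25
p_obs = C(16,11)·C(9,4)/C(25,15); sum pmf over tables with pmf ≤ p_obs
p-value (two-sided) = 0.39733
At α=0.1: p ≥ α → fail to reject H₀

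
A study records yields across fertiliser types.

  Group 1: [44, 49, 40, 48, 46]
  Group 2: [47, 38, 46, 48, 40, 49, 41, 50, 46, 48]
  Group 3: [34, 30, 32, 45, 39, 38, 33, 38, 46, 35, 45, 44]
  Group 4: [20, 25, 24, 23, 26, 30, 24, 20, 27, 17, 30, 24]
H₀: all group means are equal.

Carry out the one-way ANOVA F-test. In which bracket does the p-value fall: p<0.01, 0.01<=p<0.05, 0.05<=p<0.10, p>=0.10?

p-value bracket: p<0.01

Group means [45.40, 45.30, 38.25, 24.17], grand mean 36.641
SSB = Σnᵢ(x̄ᵢ−x̄)² = 3031.758; SSW = ΣΣ(x−x̄ᵢ)² = 721.217
MSB = 3031.758/3 = 1010.5859; MSW = 721.217/35 = 20.6062
F = MSB/MSW = 49.0428
df = (3, 35)
p-value (upper-tail) = 0.00000
→ bracket: p<0.01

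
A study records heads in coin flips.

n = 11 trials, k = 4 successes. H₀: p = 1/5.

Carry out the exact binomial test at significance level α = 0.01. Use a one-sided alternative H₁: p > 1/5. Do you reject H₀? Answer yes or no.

reject H₀: no

Exact binomial: n=11, k=4, p₀=1/5=0.2000
P(X≥4) from Σ C(n,i)·p₀^i·(1−p₀)^(n−i)
p-value (one-sided, H₁ greater) = 0.16114
At α=0.01: p ≥ α → fail to reject H₀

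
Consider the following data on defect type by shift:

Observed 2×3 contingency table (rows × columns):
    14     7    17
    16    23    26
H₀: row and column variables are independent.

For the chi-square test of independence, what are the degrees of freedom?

degrees of freedom = 2

df = (r−1)(c−1) = (2−1)·(3−1) = 2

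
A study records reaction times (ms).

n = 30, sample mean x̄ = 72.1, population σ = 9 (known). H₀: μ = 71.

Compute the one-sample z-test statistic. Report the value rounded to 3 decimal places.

SE = σ/√n = 9/√30 = 1.6432
z = (x̄−μ₀)/SE = (72.1−71)/1.6432 = 0.6694

test statistic = 0.669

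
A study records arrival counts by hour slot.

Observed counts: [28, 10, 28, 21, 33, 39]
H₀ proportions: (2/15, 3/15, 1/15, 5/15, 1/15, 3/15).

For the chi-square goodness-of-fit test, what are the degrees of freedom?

degrees of freedom = 5

df = k − 1 = 6 − 1 = 5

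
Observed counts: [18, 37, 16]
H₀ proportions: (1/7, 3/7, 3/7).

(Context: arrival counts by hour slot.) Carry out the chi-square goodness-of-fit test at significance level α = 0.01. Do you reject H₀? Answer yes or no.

reject H₀: yes

n = 71; E_i = n·p_i = [10.14, 30.43, 30.43]
χ² = (18−10.14)²/10.14 + (37−30.43)²/30.43 + (16−30.43)²/30.43 = 14.3474
df = 2
p-value (upper-tail) = 0.00077
At α=0.01: p < α → reject H₀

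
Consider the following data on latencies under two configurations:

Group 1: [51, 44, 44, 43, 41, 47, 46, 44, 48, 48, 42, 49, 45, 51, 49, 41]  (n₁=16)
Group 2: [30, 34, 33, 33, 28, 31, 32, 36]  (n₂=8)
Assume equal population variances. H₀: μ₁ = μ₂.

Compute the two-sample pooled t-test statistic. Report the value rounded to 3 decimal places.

x̄₁=45.812, s₁=3.311, n₁=16
x̄₂=32.125, s₂=2.475, n₂=8
s_p² = [15·3.311² + 7·2.475²]/22 = 9.4233
SE = √(s_p²·(1/16+1/8)) = 1.3292
t = (45.812−32.125)/1.3292 = 10.2973
df = 22

test statistic = 10.297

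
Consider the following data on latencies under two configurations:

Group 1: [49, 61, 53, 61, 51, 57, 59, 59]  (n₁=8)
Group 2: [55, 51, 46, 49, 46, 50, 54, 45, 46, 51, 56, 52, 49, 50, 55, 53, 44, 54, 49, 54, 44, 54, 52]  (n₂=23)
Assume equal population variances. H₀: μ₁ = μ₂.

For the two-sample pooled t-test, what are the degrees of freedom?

df = n₁ + n₂ − 2 = 8 + 23 − 2 = 29

degrees of freedom = 29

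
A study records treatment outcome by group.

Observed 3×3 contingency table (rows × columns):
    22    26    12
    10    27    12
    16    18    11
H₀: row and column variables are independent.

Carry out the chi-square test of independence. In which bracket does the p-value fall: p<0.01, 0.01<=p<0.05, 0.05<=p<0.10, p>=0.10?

Row totals [60, 49, 45], col totals [48, 71, 35], n=154
χ² = (22−18.70)²/18.70 + (26−27.66)²/27.66 + (12−13.64)²/13.64 + (10−15.27)²/15.27 + (27−22.59)²/22.59 + (12−11.14)²/11.14 + (16−14.03)²/14.03 + (18−20.75)²/20.75 + (11−10.23)²/10.23 = 4.3258
df = 4
p-value (upper-tail) = 0.36370
→ bracket: p>=0.10

p-value bracket: p>=0.10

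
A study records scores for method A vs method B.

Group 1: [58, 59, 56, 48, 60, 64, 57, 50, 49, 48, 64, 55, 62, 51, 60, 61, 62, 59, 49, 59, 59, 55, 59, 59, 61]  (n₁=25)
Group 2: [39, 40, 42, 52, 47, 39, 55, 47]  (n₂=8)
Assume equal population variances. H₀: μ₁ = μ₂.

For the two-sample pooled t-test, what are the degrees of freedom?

degrees of freedom = 31

df = n₁ + n₂ − 2 = 25 + 8 − 2 = 31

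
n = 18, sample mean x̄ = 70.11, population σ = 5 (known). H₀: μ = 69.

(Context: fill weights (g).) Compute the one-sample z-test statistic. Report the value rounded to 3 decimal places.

SE = σ/√n = 5/√18 = 1.1785
z = (x̄−μ₀)/SE = (70.11−69)/1.1785 = 0.9419

test statistic = 0.942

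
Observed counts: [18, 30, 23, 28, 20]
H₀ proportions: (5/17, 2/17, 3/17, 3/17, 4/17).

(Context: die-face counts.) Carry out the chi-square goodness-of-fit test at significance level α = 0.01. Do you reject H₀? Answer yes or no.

n = 119; E_i = n·p_i = [35.00, 14.00, 21.00, 21.00, 28.00]
χ² = (18−35.00)²/35.00 + (30−14.00)²/14.00 + (23−21.00)²/21.00 + (28−21.00)²/21.00 + (20−28.00)²/28.00 = 31.3524
df = 4
p-value (upper-tail) = 0.00000
At α=0.01: p < α → reject H₀

reject H₀: yes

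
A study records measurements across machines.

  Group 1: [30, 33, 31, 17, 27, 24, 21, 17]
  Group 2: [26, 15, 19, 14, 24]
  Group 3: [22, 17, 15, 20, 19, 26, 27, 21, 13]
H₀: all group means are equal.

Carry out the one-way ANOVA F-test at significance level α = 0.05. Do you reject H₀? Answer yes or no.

Group means [25.00, 19.60, 20.00], grand mean 21.727
SSB = Σnᵢ(x̄ᵢ−x̄)² = 135.164; SSW = ΣΣ(x−x̄ᵢ)² = 561.200
MSB = 135.164/2 = 67.5818; MSW = 561.200/19 = 29.5368
F = MSB/MSW = 2.2881
df = (2, 19)
p-value (upper-tail) = 0.12873
At α=0.05: p ≥ α → fail to reject H₀

reject H₀: no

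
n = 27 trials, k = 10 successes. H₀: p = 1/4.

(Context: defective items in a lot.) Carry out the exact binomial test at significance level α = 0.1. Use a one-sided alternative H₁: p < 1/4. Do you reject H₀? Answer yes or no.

reject H₀: no

Exact binomial: n=27, k=10, p₀=1/4=0.2500
P(X≤10) from Σ C(n,i)·p₀^i·(1−p₀)^(n−i)
p-value (one-sided, H₁ less) = 0.94722
At α=0.1: p ≥ α → fail to reject H₀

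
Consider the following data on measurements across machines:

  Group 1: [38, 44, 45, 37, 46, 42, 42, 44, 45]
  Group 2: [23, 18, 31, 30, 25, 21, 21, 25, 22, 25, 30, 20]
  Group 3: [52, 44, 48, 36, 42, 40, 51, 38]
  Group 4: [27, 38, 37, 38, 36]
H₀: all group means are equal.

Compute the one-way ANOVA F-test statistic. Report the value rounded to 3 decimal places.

Group means [42.56, 24.25, 43.88, 35.20], grand mean 35.324
SSB = Σnᵢ(x̄ᵢ−x̄)² = 2527.294; SSW = ΣΣ(x−x̄ᵢ)² = 614.147
MSB = 2527.294/3 = 842.4313; MSW = 614.147/30 = 20.4716
F = MSB/MSW = 41.1513
df = (3, 30)

test statistic = 41.151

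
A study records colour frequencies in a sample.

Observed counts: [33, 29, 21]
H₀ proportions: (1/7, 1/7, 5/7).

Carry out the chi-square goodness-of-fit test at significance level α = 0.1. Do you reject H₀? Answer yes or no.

reject H₀: yes

n = 83; E_i = n·p_i = [11.86, 11.86, 59.29]
χ² = (33−11.86)²/11.86 + (29−11.86)²/11.86 + (21−59.29)²/59.29 = 87.2096
df = 2
p-value (upper-tail) = 0.00000
At α=0.1: p < α → reject H₀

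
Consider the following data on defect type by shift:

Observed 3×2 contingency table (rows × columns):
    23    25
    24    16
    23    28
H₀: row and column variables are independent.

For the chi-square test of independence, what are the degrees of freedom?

degrees of freedom = 2

df = (r−1)(c−1) = (3−1)·(2−1) = 2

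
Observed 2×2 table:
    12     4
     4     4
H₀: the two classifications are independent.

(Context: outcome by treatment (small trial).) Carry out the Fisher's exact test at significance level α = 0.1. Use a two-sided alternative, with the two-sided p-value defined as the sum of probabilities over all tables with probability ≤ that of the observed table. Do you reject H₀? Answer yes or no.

Margins: r₁=16, r₂=8, c₁=16, c₂=8, n=24
p_obs = C(16,12)·C(8,4)/C(24,16); sum pmf over tables with pmf ≤ p_obs
p-value (two-sided) = 0.36254
At α=0.1: p ≥ α → fail to reject H₀

reject H₀: no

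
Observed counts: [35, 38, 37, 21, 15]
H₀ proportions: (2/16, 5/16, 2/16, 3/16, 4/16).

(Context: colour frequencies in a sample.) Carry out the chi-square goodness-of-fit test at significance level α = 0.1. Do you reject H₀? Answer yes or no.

n = 146; E_i = n·p_i = [18.25, 45.62, 18.25, 27.38, 36.50]
χ² = (35−18.25)²/18.25 + (38−45.62)²/45.62 + (37−18.25)²/18.25 + (21−27.38)²/27.38 + (15−36.50)²/36.50 = 50.0603
df = 4
p-value (upper-tail) = 0.00000
At α=0.1: p < α → reject H₀

reject H₀: yes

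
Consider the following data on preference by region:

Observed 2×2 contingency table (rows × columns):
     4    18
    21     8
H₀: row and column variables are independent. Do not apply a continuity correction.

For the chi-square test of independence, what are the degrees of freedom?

df = (r−1)(c−1) = (2−1)·(2−1) = 1

degrees of freedom = 1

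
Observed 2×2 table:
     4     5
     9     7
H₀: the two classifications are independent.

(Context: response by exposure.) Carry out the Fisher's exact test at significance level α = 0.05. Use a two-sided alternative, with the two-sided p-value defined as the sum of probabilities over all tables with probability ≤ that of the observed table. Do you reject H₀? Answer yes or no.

Margins: r₁=9, r₂=16, c₁=13, c₂=12, n=25
p_obs = C(9,4)·C(16,9)/C(25,13); sum pmf over tables with pmf ≤ p_obs
p-value (two-sided) = 0.68817
At α=0.05: p ≥ α → fail to reject H₀

reject H₀: no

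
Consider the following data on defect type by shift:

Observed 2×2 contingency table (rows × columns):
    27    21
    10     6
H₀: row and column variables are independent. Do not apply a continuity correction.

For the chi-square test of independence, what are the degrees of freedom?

df = (r−1)(c−1) = (2−1)·(2−1) = 1

degrees of freedom = 1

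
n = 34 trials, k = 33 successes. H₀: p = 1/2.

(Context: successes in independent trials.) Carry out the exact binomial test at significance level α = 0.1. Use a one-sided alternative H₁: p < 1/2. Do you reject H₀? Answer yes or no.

Exact binomial: n=34, k=33, p₀=1/2=0.5000
P(X≤33) from Σ C(n,i)·p₀^i·(1−p₀)^(n−i)
p-value (one-sided, H₁ less) = 1.00000
At α=0.1: p ≥ α → fail to reject H₀

reject H₀: no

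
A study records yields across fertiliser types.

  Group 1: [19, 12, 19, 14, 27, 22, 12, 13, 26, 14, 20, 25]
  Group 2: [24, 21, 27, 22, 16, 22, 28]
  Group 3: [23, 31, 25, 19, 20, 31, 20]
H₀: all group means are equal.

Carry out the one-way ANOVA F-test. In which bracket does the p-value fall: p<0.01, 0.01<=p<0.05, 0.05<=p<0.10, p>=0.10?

p-value bracket: 0.05<=p<0.10

Group means [18.58, 22.86, 24.14], grand mean 21.231
SSB = Σnᵢ(x̄ᵢ−x̄)² = 161.984; SSW = ΣΣ(x−x̄ᵢ)² = 594.631
MSB = 161.984/2 = 80.9922; MSW = 594.631/23 = 25.8535
F = MSB/MSW = 3.1327
df = (2, 23)
p-value (upper-tail) = 0.06263
→ bracket: 0.05<=p<0.10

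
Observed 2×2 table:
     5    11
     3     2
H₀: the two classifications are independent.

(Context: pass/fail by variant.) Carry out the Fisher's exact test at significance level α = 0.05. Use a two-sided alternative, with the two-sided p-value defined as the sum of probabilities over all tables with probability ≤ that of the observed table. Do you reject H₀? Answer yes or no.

reject H₀: no

Margins: r₁=16, r₂=5, c₁=8, c₂=13, n=21
p_obs = C(16,5)·C(5,3)/C(21,8); sum pmf over tables with pmf ≤ p_obs
p-value (two-sided) = 0.32537
At α=0.05: p ≥ α → fail to reject H₀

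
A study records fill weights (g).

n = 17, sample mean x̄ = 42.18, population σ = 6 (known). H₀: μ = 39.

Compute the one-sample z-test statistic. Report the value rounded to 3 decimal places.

test statistic = 2.185

SE = σ/√n = 6/√17 = 1.4552
z = (x̄−μ₀)/SE = (42.18−39)/1.4552 = 2.1852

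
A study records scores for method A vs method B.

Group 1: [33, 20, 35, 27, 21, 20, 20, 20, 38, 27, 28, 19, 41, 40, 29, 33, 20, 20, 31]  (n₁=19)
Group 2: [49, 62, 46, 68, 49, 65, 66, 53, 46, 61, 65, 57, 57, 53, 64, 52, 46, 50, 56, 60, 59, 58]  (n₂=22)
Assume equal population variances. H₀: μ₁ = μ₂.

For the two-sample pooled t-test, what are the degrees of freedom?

df = n₁ + n₂ − 2 = 19 + 22 − 2 = 39

degrees of freedom = 39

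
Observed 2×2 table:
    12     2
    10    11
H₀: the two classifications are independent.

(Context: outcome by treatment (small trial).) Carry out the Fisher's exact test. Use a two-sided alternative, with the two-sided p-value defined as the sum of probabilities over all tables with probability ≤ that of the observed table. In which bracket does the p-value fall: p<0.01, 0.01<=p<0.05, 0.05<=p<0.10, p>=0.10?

p-value bracket: 0.01<=p<0.05

Margins: r₁=14, r₂=21, c₁=22, c₂=13, n=35
p_obs = C(14,12)·C(21,10)/C(35,22); sum pmf over tables with pmf ≤ p_obs
p-value (two-sided) = 0.03374
→ bracket: 0.01<=p<0.05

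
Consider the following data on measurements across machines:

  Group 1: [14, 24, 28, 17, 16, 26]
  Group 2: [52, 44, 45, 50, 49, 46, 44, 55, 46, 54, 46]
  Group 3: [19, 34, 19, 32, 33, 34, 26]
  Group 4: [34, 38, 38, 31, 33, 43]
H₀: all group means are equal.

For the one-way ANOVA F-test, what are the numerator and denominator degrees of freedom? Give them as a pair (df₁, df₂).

degrees of freedom = [3, 26]

k = 4 groups, N = 30 total
df = (k−1, N−k) = (4−1, 30−4) = (3, 26)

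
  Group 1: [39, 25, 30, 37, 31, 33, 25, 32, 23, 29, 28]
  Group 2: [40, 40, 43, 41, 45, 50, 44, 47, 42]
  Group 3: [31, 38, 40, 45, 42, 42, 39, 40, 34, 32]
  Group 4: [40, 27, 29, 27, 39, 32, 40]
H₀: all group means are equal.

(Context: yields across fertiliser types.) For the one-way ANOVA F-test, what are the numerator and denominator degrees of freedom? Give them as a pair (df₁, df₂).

degrees of freedom = [3, 33]

k = 4 groups, N = 37 total
df = (k−1, N−k) = (4−1, 37−4) = (3, 33)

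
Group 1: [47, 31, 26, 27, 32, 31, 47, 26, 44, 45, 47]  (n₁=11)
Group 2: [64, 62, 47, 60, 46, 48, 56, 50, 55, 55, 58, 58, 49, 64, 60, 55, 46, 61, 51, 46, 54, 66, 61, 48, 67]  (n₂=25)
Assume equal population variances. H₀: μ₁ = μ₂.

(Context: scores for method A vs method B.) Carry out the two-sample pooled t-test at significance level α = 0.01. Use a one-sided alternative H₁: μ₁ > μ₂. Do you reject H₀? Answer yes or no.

reject H₀: no

x̄₁=36.636, s₁=9.223, n₁=11
x̄₂=55.480, s₂=6.752, n₂=25
s_p² = [10·9.223² + 24·6.752²]/34 = 57.1996
SE = √(s_p²·(1/11+1/25)) = 2.7364
t = (36.636−55.480)/2.7364 = -6.8863
df = 34
p-value (one-sided, H₁ greater) = 1.00000
At α=0.01: p ≥ α → fail to reject H₀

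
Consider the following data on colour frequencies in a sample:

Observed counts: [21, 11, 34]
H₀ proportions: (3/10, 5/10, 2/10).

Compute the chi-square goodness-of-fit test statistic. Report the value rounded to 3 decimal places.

test statistic = 47.515

n = 66; E_i = n·p_i = [19.80, 33.00, 13.20]
χ² = (21−19.80)²/19.80 + (11−33.00)²/33.00 + (34−13.20)²/13.20 = 47.5152
df = 2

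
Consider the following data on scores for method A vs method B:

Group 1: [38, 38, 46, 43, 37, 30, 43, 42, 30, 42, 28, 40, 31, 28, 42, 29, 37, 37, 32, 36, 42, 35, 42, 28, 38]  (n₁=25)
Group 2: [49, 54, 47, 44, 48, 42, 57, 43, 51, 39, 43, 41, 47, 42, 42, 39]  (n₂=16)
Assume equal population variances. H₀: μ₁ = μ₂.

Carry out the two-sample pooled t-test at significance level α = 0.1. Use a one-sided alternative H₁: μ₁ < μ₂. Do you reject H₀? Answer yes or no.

reject H₀: yes

x̄₁=36.560, s₁=5.613, n₁=25
x̄₂=45.500, s₂=5.254, n₂=16
s_p² = [24·5.613² + 15·5.254²]/39 = 30.0041
SE = √(s_p²·(1/25+1/16)) = 1.7537
t = (36.560−45.500)/1.7537 = -5.0978
df = 39
p-value (one-sided, H₁ less) = 0.00000
At α=0.1: p < α → reject H₀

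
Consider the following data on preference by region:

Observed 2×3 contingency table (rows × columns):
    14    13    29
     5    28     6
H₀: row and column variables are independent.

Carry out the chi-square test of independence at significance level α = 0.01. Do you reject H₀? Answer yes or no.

reject H₀: yes

Row totals [56, 39], col totals [19, 41, 35], n=95
χ² = (14−11.20)²/11.20 + (13−24.17)²/24.17 + (29−20.63)²/20.63 + (5−7.80)²/7.80 + (28−16.83)²/16.83 + (6−14.37)²/14.37 = 22.5451
df = 2
p-value (upper-tail) = 0.00001
At α=0.01: p < α → reject H₀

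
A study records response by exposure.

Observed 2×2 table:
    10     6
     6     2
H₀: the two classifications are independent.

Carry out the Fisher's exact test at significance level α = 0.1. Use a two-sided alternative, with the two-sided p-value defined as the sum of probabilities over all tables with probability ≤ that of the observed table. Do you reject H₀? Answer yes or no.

reject H₀: no

Margins: r₁=16, r₂=8, c₁=16, c₂=8, n=24
p_obs = C(16,10)·C(8,6)/C(24,16); sum pmf over tables with pmf ≤ p_obs
p-value (two-sided) = 0.66741
At α=0.1: p ≥ α → fail to reject H₀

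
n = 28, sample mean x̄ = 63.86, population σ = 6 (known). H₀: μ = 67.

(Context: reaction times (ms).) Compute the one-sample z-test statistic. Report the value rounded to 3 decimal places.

test statistic = -2.769

SE = σ/√n = 6/√28 = 1.1339
z = (x̄−μ₀)/SE = (63.86−67)/1.1339 = -2.7692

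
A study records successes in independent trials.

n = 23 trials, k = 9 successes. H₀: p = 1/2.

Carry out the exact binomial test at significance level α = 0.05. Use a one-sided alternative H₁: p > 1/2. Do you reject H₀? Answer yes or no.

Exact binomial: n=23, k=9, p₀=1/2=0.5000
P(X≥9) from Σ C(n,i)·p₀^i·(1−p₀)^(n−i)
p-value (one-sided, H₁ greater) = 0.89498
At α=0.05: p ≥ α → fail to reject H₀

reject H₀: no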